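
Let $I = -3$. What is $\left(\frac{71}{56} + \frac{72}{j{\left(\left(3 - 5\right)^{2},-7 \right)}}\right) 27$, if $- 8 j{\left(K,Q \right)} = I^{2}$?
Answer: $- \frac{94851}{56} \approx -1693.8$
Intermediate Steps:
$j{\left(K,Q \right)} = - \frac{9}{8}$ ($j{\left(K,Q \right)} = - \frac{\left(-3\right)^{2}}{8} = \left(- \frac{1}{8}\right) 9 = - \frac{9}{8}$)
$\left(\frac{71}{56} + \frac{72}{j{\left(\left(3 - 5\right)^{2},-7 \right)}}\right) 27 = \left(\frac{71}{56} + \frac{72}{- \frac{9}{8}}\right) 27 = \left(71 \cdot \frac{1}{56} + 72 \left(- \frac{8}{9}\right)\right) 27 = \left(\frac{71}{56} - 64\right) 27 = \left(- \frac{3513}{56}\right) 27 = - \frac{94851}{56}$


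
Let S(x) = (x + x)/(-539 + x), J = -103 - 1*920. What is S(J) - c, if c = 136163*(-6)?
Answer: 58005531/71 ≈ 8.1698e+5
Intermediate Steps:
J = -1023 (J = -103 - 920 = -1023)
S(x) = 2*x/(-539 + x) (S(x) = (2*x)/(-539 + x) = 2*x/(-539 + x))
c = -816978
S(J) - c = 2*(-1023)/(-539 - 1023) - 1*(-816978) = 2*(-1023)/(-1562) + 816978 = 2*(-1023)*(-1/1562) + 816978 = 93/71 + 816978 = 58005531/71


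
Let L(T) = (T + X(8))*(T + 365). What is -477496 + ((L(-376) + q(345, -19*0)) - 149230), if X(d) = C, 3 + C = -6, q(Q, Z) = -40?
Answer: -622531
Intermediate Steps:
C = -9 (C = -3 - 6 = -9)
X(d) = -9
L(T) = (-9 + T)*(365 + T) (L(T) = (T - 9)*(T + 365) = (-9 + T)*(365 + T))
-477496 + ((L(-376) + q(345, -19*0)) - 149230) = -477496 + (((-3285 + (-376)**2 + 356*(-376)) - 40) - 149230) = -477496 + (((-3285 + 141376 - 133856) - 40) - 149230) = -477496 + ((4235 - 40) - 149230) = -477496 + (4195 - 149230) = -477496 - 145035 = -622531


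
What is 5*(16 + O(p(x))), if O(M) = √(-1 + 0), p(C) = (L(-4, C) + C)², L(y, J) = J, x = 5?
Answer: 80 + 5*I ≈ 80.0 + 5.0*I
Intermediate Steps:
p(C) = 4*C² (p(C) = (C + C)² = (2*C)² = 4*C²)
O(M) = I (O(M) = √(-1) = I)
5*(16 + O(p(x))) = 5*(16 + I) = 80 + 5*I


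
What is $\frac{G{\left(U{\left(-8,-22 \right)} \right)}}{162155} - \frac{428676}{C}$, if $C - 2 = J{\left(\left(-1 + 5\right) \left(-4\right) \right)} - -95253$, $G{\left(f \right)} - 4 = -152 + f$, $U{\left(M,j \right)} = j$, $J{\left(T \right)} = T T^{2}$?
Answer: $- \frac{13905490762}{2956377529} \approx -4.7036$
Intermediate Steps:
$J{\left(T \right)} = T^{3}$
$G{\left(f \right)} = -148 + f$ ($G{\left(f \right)} = 4 + \left(-152 + f\right) = -148 + f$)
$C = 91159$ ($C = 2 + \left(\left(\left(-1 + 5\right) \left(-4\right)\right)^{3} - -95253\right) = 2 + \left(\left(4 \left(-4\right)\right)^{3} + 95253\right) = 2 + \left(\left(-16\right)^{3} + 95253\right) = 2 + \left(-4096 + 95253\right) = 2 + 91157 = 91159$)
$\frac{G{\left(U{\left(-8,-22 \right)} \right)}}{162155} - \frac{428676}{C} = \frac{-148 - 22}{162155} - \frac{428676}{91159} = \left(-170\right) \frac{1}{162155} - \frac{428676}{91159} = - \frac{34}{32431} - \frac{428676}{91159} = - \frac{13905490762}{2956377529}$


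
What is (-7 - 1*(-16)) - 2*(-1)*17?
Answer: 43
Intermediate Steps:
(-7 - 1*(-16)) - 2*(-1)*17 = (-7 + 16) + 2*17 = 9 + 34 = 43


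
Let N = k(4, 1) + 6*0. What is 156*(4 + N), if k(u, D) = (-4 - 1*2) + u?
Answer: 312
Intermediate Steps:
k(u, D) = -6 + u (k(u, D) = (-4 - 2) + u = -6 + u)
N = -2 (N = (-6 + 4) + 6*0 = -2 + 0 = -2)
156*(4 + N) = 156*(4 - 2) = 156*2 = 312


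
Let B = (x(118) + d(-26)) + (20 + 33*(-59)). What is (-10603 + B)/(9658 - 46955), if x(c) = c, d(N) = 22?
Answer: 12390/37297 ≈ 0.33220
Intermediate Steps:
B = -1787 (B = (118 + 22) + (20 + 33*(-59)) = 140 + (20 - 1947) = 140 - 1927 = -1787)
(-10603 + B)/(9658 - 46955) = (-10603 - 1787)/(9658 - 46955) = -12390/(-37297) = -12390*(-1/37297) = 12390/37297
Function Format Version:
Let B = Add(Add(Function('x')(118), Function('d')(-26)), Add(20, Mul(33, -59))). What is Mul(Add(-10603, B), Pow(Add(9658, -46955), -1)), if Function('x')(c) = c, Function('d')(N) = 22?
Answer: Rational(12390, 37297) ≈ 0.33220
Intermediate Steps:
B = -1787 (B = Add(Add(118, 22), Add(20, Mul(33, -59))) = Add(140, Add(20, -1947)) = Add(140, -1927) = -1787)
Mul(Add(-10603, B), Pow(Add(9658, -46955), -1)) = Mul(Add(-10603, -1787), Pow(Add(9658, -46955), -1)) = Mul(-12390, Pow(-37297, -1)) = Mul(-12390, Rational(-1, 37297)) = Rational(12390, 37297)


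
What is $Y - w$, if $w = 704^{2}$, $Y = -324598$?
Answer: $-820214$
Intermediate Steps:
$w = 495616$
$Y - w = -324598 - 495616 = -820214$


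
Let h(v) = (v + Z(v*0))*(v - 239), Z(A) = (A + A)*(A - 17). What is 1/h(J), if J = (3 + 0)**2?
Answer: -1/2070 ≈ -0.00048309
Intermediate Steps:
Z(A) = 2*A*(-17 + A) (Z(A) = (2*A)*(-17 + A) = 2*A*(-17 + A))
J = 9 (J = 3**2 = 9)
h(v) = v*(-239 + v) (h(v) = (v + 2*(v*0)*(-17 + v*0))*(v - 239) = (v + 2*0*(-17 + 0))*(-239 + v) = (v + 2*0*(-17))*(-239 + v) = (v + 0)*(-239 + v) = v*(-239 + v))
1/h(J) = 1/(9*(-239 + 9)) = 1/(9*(-230)) = 1/(-2070) = -1/2070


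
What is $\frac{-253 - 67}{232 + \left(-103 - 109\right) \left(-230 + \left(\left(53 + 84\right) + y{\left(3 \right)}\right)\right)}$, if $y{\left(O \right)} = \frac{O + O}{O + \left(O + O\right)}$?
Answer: $- \frac{48}{2971} \approx -0.016156$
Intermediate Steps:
$y{\left(O \right)} = \frac{2}{3}$ ($y{\left(O \right)} = \frac{2 O}{O + 2 O} = \frac{2 O}{3 O} = 2 O \frac{1}{3 O} = \frac{2}{3}$)
$\frac{-253 - 67}{232 + \left(-103 - 109\right) \left(-230 + \left(\left(53 + 84\right) + y{\left(3 \right)}\right)\right)} = \frac{-253 - 67}{232 + \left(-103 - 109\right) \left(-230 + \left(\left(53 + 84\right) + \frac{2}{3}\right)\right)} = - \frac{320}{232 - 212 \left(-230 + \left(137 + \frac{2}{3}\right)\right)} = - \frac{320}{232 - 212 \left(-230 + \frac{413}{3}\right)} = - \frac{320}{232 - - \frac{58724}{3}} = - \frac{320}{232 + \frac{58724}{3}} = - \frac{320}{\frac{59420}{3}} = \left(-320\right) \frac{3}{59420} = - \frac{48}{2971}$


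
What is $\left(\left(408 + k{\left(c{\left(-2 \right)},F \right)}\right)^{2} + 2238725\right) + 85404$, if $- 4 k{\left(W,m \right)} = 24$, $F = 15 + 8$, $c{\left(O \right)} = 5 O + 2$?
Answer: $2485733$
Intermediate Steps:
$c{\left(O \right)} = 2 + 5 O$
$F = 23$
$k{\left(W,m \right)} = -6$ ($k{\left(W,m \right)} = \left(- \frac{1}{4}\right) 24 = -6$)
$\left(\left(408 + k{\left(c{\left(-2 \right)},F \right)}\right)^{2} + 2238725\right) + 85404 = \left(\left(408 - 6\right)^{2} + 2238725\right) + 85404 = \left(402^{2} + 2238725\right) + 85404 = \left(161604 + 2238725\right) + 85404 = 2400329 + 85404 = 2485733$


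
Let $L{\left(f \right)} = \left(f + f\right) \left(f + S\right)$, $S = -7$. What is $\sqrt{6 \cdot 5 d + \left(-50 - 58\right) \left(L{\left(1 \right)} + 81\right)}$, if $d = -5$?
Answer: $i \sqrt{7602} \approx 87.189 i$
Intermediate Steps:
$L{\left(f \right)} = 2 f \left(-7 + f\right)$ ($L{\left(f \right)} = \left(f + f\right) \left(f - 7\right) = 2 f \left(-7 + f\right)$)
$\sqrt{6 \cdot 5 d + \left(-50 - 58\right) \left(L{\left(1 \right)} + 81\right)} = \sqrt{6 \cdot 5 \left(-5\right) + \left(-50 - 58\right) \left(2 \cdot 1 \left(-7 + 1\right) + 81\right)} = \sqrt{30 \left(-5\right) - 108 \left(2 \cdot 1 \left(-6\right) + 81\right)} = \sqrt{-150 - 108 \left(-12 + 81\right)} = \sqrt{-150 - 7452} = \sqrt{-7602} = i \sqrt{7602}$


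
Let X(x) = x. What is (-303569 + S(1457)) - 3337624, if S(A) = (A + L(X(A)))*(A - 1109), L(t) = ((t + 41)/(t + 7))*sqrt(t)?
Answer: -3134157 + 21721*sqrt(1457)/61 ≈ -3.1206e+6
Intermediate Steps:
L(t) = sqrt(t)*(41 + t)/(7 + t) (L(t) = ((41 + t)/(7 + t))*sqrt(t) = sqrt(t)*(41 + t)/(7 + t))
S(A) = (-1109 + A)*(A + sqrt(A)*(41 + A)/(7 + A)) (S(A) = (A + sqrt(A)*(41 + A)/(7 + A))*(A - 1109) = (A + sqrt(A)*(41 + A)/(7 + A))*(-1109 + A) = (-1109 + A)*(A + sqrt(A)*(41 + A)/(7 + A)))
(-303569 + S(1457)) - 3337624 = (-303569 + (1457**(3/2)*(41 + 1457) - 1109*sqrt(1457)*(41 + 1457) + 1457*(-1109 + 1457)*(7 + 1457))/(7 + 1457)) - 3337624 = (-303569 + ((1457*sqrt(1457))*1498 - 1109*sqrt(1457)*1498 + 1457*348*1464)/1464) - 3337624 = (-303569 + (2182586*sqrt(1457) - 1661282*sqrt(1457) + 742300704)/1464) - 3337624 = (-303569 + (742300704 + 521304*sqrt(1457))/1464) - 3337624 = (-303569 + (507036 + 21721*sqrt(1457)/61)) - 3337624 = (203467 + 21721*sqrt(1457)/61) - 3337624 = -3134157 + 21721*sqrt(1457)/61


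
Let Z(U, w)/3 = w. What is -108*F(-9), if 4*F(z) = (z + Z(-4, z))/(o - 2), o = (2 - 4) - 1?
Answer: -972/5 ≈ -194.40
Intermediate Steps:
o = -3 (o = -2 - 1 = -3)
Z(U, w) = 3*w
F(z) = -z/5 (F(z) = ((z + 3*z)/(-3 - 2))/4 = ((4*z)/(-5))/4 = ((4*z)*(-⅕))/4 = (-4*z/5)/4 = -z/5)
-108*F(-9) = -(-108)*(-9)/5 = -108*9/5 = -972/5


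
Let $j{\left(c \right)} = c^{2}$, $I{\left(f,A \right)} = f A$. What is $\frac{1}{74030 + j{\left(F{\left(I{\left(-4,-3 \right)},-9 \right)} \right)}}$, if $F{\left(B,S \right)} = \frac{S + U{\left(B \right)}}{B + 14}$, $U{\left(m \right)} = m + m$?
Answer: $\frac{676}{50044505} \approx 1.3508 \cdot 10^{-5}$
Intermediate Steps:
$U{\left(m \right)} = 2 m$
$I{\left(f,A \right)} = A f$
$F{\left(B,S \right)} = \frac{S + 2 B}{14 + B}$ ($F{\left(B,S \right)} = \frac{S + 2 B}{B + 14} = \frac{S + 2 B}{14 + B}$)
$\frac{1}{74030 + j{\left(F{\left(I{\left(-4,-3 \right)},-9 \right)} \right)}} = \frac{1}{74030 + \left(\frac{-9 + 2 \left(\left(-3\right) \left(-4\right)\right)}{14 - -12}\right)^{2}} = \frac{1}{74030 + \left(\frac{-9 + 2 \cdot 12}{14 + 12}\right)^{2}} = \frac{1}{74030 + \left(\frac{-9 + 24}{26}\right)^{2}} = \frac{1}{74030 + \left(\frac{1}{26} \cdot 15\right)^{2}} = \frac{1}{74030 + \left(\frac{15}{26}\right)^{2}} = \frac{1}{74030 + \frac{225}{676}} = \frac{1}{\frac{50044505}{676}} = \frac{676}{50044505}$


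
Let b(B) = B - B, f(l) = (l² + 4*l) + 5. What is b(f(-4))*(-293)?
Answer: 0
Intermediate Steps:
f(l) = 5 + l² + 4*l
b(B) = 0
b(f(-4))*(-293) = 0*(-293) = 0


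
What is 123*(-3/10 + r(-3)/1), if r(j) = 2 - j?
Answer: 5781/10 ≈ 578.10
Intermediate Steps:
123*(-3/10 + r(-3)/1) = 123*(-3/10 + (2 - 1*(-3))/1) = 123*(-3*⅒ + (2 + 3)*1) = 123*(-3/10 + 5*1) = 123*(-3/10 + 5) = 123*(47/10) = 5781/10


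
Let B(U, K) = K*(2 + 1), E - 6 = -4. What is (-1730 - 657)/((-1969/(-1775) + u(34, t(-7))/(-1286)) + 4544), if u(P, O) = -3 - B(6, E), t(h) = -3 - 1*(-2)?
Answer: -5448685550/10374909709 ≈ -0.52518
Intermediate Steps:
E = 2 (E = 6 - 4 = 2)
B(U, K) = 3*K (B(U, K) = K*3 = 3*K)
t(h) = -1 (t(h) = -3 + 2 = -1)
u(P, O) = -9 (u(P, O) = -3 - 3*2 = -3 - 1*6 = -3 - 6 = -9)
(-1730 - 657)/((-1969/(-1775) + u(34, t(-7))/(-1286)) + 4544) = (-1730 - 657)/((-1969/(-1775) - 9/(-1286)) + 4544) = -2387/((-1969*(-1/1775) - 9*(-1/1286)) + 4544) = -2387/((1969/1775 + 9/1286) + 4544) = -2387/(2548109/2282650 + 4544) = -2387/10374909709/2282650 = -2387*2282650/10374909709 = -5448685550/10374909709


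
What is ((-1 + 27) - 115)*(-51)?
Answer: 4539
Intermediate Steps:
((-1 + 27) - 115)*(-51) = (26 - 115)*(-51) = -89*(-51) = 4539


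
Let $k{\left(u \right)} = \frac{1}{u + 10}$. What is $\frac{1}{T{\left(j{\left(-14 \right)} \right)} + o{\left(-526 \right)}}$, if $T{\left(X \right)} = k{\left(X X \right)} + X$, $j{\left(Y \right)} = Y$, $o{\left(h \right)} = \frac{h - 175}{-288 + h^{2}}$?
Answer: $- \frac{28467964}{398485505} \approx -0.07144$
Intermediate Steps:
$k{\left(u \right)} = \frac{1}{10 + u}$
$o{\left(h \right)} = \frac{-175 + h}{-288 + h^{2}}$
$T{\left(X \right)} = X + \frac{1}{10 + X^{2}}$ ($T{\left(X \right)} = \frac{1}{10 + X X} + X = \frac{1}{10 + X^{2}} + X = X + \frac{1}{10 + X^{2}}$)
$\frac{1}{T{\left(j{\left(-14 \right)} \right)} + o{\left(-526 \right)}} = \frac{1}{\left(-14 + \frac{1}{10 + \left(-14\right)^{2}}\right) + \frac{-175 - 526}{-288 + \left(-526\right)^{2}}} = \frac{1}{\left(-14 + \frac{1}{10 + 196}\right) + \frac{1}{-288 + 276676} \left(-701\right)} = \frac{1}{\left(-14 + \frac{1}{206}\right) + \frac{1}{276388} \left(-701\right)} = \frac{1}{- \frac{2883}{206} - \frac{701}{276388}} = \frac{1}{- \frac{398485505}{28467964}} = - \frac{28467964}{398485505}$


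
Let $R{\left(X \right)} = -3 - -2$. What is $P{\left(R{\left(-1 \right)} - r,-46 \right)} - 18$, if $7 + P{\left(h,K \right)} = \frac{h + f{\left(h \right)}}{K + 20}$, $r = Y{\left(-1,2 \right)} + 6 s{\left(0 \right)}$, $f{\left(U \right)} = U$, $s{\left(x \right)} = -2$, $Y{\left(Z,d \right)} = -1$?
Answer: $- \frac{337}{13} \approx -25.923$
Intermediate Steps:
$R{\left(X \right)} = -1$ ($R{\left(X \right)} = -3 + 2 = -1$)
$r = -13$ ($r = -1 + 6 \left(-2\right) = -1 - 12 = -13$)
$P{\left(h,K \right)} = -7 + \frac{2 h}{20 + K}$ ($P{\left(h,K \right)} = -7 + \frac{h + h}{K + 20} = -7 + \frac{2 h}{20 + K}$)
$P{\left(R{\left(-1 \right)} - r,-46 \right)} - 18 = \frac{-140 - -322 + 2 \left(-1 - -13\right)}{20 - 46} - 18 = \frac{-140 + 322 + 2 \left(-1 + 13\right)}{-26} - 18 = - \frac{-140 + 322 + 2 \cdot 12}{26} - 18 = - \frac{-140 + 322 + 24}{26} - 18 = \left(- \frac{1}{26}\right) 206 - 18 = - \frac{103}{13} - 18 = - \frac{337}{13}$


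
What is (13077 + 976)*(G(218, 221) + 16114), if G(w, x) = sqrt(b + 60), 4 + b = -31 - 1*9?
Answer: 226506254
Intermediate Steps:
b = -44 (b = -4 + (-31 - 1*9) = -4 + (-31 - 9) = -4 - 40 = -44)
G(w, x) = 4 (G(w, x) = sqrt(-44 + 60) = sqrt(16) = 4)
(13077 + 976)*(G(218, 221) + 16114) = (13077 + 976)*(4 + 16114) = 14053*16118 = 226506254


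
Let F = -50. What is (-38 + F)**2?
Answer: 7744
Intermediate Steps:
(-38 + F)**2 = (-38 - 50)**2 = (-88)**2 = 7744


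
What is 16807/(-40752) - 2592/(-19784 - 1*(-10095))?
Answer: -57213839/394846128 ≈ -0.14490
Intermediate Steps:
16807/(-40752) - 2592/(-19784 - 1*(-10095)) = 16807*(-1/40752) - 2592/(-19784 + 10095) = -16807/40752 - 2592/(-9689) = -16807/40752 - 2592*(-1/9689) = -16807/40752 + 2592/9689 = -57213839/394846128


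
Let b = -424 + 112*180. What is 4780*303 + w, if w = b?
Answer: 1468076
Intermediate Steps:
b = 19736 (b = -424 + 20160 = 19736)
w = 19736
4780*303 + w = 4780*303 + 19736 = 1448340 + 19736 = 1468076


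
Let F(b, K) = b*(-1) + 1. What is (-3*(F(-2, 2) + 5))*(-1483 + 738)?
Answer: 17880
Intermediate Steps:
F(b, K) = 1 - b (F(b, K) = -b + 1 = 1 - b)
(-3*(F(-2, 2) + 5))*(-1483 + 738) = (-3*((1 - 1*(-2)) + 5))*(-1483 + 738) = -3*((1 + 2) + 5)*(-745) = -3*(3 + 5)*(-745) = -3*8*(-745) = -24*(-745) = 17880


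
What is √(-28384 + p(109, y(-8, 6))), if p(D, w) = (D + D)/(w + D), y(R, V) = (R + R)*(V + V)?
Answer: I*√195555470/83 ≈ 168.48*I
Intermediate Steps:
y(R, V) = 4*R*V (y(R, V) = (2*R)*(2*V) = 4*R*V)
p(D, w) = 2*D/(D + w) (p(D, w) = (2*D)/(D + w) = 2*D/(D + w))
√(-28384 + p(109, y(-8, 6))) = √(-28384 + 2*109/(109 + 4*(-8)*6)) = √(-28384 + 2*109/(109 - 192)) = √(-28384 + 2*109/(-83)) = √(-28384 + 2*109*(-1/83)) = √(-28384 - 218/83) = √(-2356090/83) = I*√195555470/83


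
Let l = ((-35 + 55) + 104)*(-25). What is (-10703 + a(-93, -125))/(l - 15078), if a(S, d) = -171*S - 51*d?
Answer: -11575/18178 ≈ -0.63676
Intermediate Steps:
l = -3100 (l = (20 + 104)*(-25) = 124*(-25) = -3100)
(-10703 + a(-93, -125))/(l - 15078) = (-10703 + (-171*(-93) - 51*(-125)))/(-3100 - 15078) = (-10703 + (15903 + 6375))/(-18178) = (-10703 + 22278)*(-1/18178) = 11575*(-1/18178) = -11575/18178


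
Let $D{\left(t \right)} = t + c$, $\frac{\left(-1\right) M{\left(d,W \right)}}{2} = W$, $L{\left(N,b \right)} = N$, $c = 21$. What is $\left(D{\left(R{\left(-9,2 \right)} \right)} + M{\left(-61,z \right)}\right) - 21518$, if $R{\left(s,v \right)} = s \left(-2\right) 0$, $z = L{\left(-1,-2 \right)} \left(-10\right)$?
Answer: $-21517$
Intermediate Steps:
$z = 10$ ($z = \left(-1\right) \left(-10\right) = 10$)
$M{\left(d,W \right)} = - 2 W$
$R{\left(s,v \right)} = 0$ ($R{\left(s,v \right)} = - 2 s 0 = 0$)
$D{\left(t \right)} = 21 + t$ ($D{\left(t \right)} = t + 21 = 21 + t$)
$\left(D{\left(R{\left(-9,2 \right)} \right)} + M{\left(-61,z \right)}\right) - 21518 = \left(\left(21 + 0\right) - 20\right) - 21518 = \left(21 - 20\right) - 21518 = 1 - 21518 = -21517$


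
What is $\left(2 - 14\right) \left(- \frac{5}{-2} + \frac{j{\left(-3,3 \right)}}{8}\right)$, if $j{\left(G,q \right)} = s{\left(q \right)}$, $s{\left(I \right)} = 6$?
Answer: $-39$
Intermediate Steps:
$j{\left(G,q \right)} = 6$
$\left(2 - 14\right) \left(- \frac{5}{-2} + \frac{j{\left(-3,3 \right)}}{8}\right) = \left(2 - 14\right) \left(- \frac{5}{-2} + \frac{6}{8}\right) = - 12 \left(\left(-5\right) \left(- \frac{1}{2}\right) + 6 \cdot \frac{1}{8}\right) = - 12 \left(\frac{5}{2} + \frac{3}{4}\right) = \left(-12\right) \frac{13}{4} = -39$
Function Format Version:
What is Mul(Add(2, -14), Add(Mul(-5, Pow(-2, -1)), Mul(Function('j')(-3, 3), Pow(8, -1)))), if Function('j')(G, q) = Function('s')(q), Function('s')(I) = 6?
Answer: -39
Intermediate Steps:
Function('j')(G, q) = 6
Mul(Add(2, -14), Add(Mul(-5, Pow(-2, -1)), Mul(Function('j')(-3, 3), Pow(8, -1)))) = Mul(Add(2, -14), Add(Mul(-5, Pow(-2, -1)), Mul(6, Pow(8, -1)))) = Mul(-12, Add(Mul(-5, Rational(-1, 2)), Mul(6, Rational(1, 8)))) = Mul(-12, Add(Rational(5, 2), Rational(3, 4))) = Mul(-12, Rational(13, 4)) = -39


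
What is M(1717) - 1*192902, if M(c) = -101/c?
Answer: -3279335/17 ≈ -1.9290e+5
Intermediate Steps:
M(1717) - 1*192902 = -101/1717 - 1*192902 = -101*1/1717 - 192902 = -1/17 - 192902 = -3279335/17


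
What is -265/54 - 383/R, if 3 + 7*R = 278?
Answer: -217649/14850 ≈ -14.656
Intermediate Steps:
R = 275/7 (R = -3/7 + (⅐)*278 = -3/7 + 278/7 = 275/7 ≈ 39.286)
-265/54 - 383/R = -265/54 - 383/275/7 = -265*1/54 - 383*7/275 = -265/54 - 2681/275 = -217649/14850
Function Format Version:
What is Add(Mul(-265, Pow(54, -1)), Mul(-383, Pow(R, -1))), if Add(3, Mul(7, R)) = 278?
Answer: Rational(-217649, 14850) ≈ -14.656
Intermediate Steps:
R = Rational(275, 7) (R = Add(Rational(-3, 7), Mul(Rational(1, 7), 278)) = Add(Rational(-3, 7), Rational(278, 7)) = Rational(275, 7) ≈ 39.286)
Add(Mul(-265, Pow(54, -1)), Mul(-383, Pow(R, -1))) = Add(Mul(-265, Pow(54, -1)), Mul(-383, Pow(Rational(275, 7), -1))) = Add(Mul(-265, Rational(1, 54)), Mul(-383, Rational(7, 275))) = Add(Rational(-265, 54), Rational(-2681, 275)) = Rational(-217649, 14850)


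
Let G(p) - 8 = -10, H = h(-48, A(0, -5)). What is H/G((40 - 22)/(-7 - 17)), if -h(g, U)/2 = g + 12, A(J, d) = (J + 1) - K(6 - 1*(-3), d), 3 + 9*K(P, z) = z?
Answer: -36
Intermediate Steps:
K(P, z) = -⅓ + z/9
A(J, d) = 4/3 + J - d/9 (A(J, d) = (J + 1) - (-⅓ + d/9) = (1 + J) + (⅓ - d/9) = 4/3 + J - d/9)
h(g, U) = -24 - 2*g (h(g, U) = -2*(g + 12) = -2*(12 + g) = -24 - 2*g)
H = 72 (H = -24 - 2*(-48) = -24 + 96 = 72)
G(p) = -2 (G(p) = 8 - 10 = -2)
H/G((40 - 22)/(-7 - 17)) = 72/(-2) = 72*(-½) = -36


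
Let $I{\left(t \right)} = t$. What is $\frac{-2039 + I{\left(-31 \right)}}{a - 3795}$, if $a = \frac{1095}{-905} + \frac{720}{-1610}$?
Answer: $\frac{3351215}{6146577} \approx 0.54522$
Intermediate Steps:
$a = - \frac{48291}{29141}$ ($a = 1095 \left(- \frac{1}{905}\right) + 720 \left(- \frac{1}{1610}\right) = - \frac{219}{181} - \frac{72}{161} = - \frac{48291}{29141} \approx -1.6572$)
$\frac{-2039 + I{\left(-31 \right)}}{a - 3795} = \frac{-2039 - 31}{- \frac{48291}{29141} - 3795} = - \frac{2070}{- \frac{110638386}{29141}} = \left(-2070\right) \left(- \frac{29141}{110638386}\right) = \frac{3351215}{6146577}$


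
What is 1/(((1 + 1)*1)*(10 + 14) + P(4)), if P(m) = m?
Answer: 1/52 ≈ 0.019231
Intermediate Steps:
1/(((1 + 1)*1)*(10 + 14) + P(4)) = 1/(((1 + 1)*1)*(10 + 14) + 4) = 1/((2*1)*24 + 4) = 1/(2*24 + 4) = 1/(48 + 4) = 1/52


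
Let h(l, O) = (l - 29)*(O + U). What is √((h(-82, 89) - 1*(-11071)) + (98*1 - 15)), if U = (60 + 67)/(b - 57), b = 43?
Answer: √447258/14 ≈ 47.770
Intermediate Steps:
U = -127/14 (U = (60 + 67)/(43 - 57) = 127/(-14) = 127*(-1/14) = -127/14 ≈ -9.0714)
h(l, O) = (-29 + l)*(-127/14 + O) (h(l, O) = (l - 29)*(O - 127/14) = (-29 + l)*(-127/14 + O))
√((h(-82, 89) - 1*(-11071)) + (98*1 - 15)) = √(((3683/14 - 29*89 - 127/14*(-82) + 89*(-82)) - 1*(-11071)) + (98*1 - 15)) = √(((3683/14 - 2581 + 5207/7 - 7298) + 11071) + (98 - 15)) = √((-124209/14 + 11071) + 83) = √(30785/14 + 83) = √(31947/14) = √447258/14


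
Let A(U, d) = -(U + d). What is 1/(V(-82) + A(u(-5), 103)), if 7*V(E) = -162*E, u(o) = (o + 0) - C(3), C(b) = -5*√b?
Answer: 88186/158705929 + 245*√3/158705929 ≈ 0.00055833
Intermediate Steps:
u(o) = o + 5*√3 (u(o) = (o + 0) - (-5)*√3 = o + 5*√3)
V(E) = -162*E/7 (V(E) = (-162*E)/7 = -162*E/7)
A(U, d) = -U - d
1/(V(-82) + A(u(-5), 103)) = 1/(-162/7*(-82) + (-(-5 + 5*√3) - 1*103)) = 1/(13284/7 + ((5 - 5*√3) - 103)) = 1/(13284/7 + (-98 - 5*√3)) = 1/(12598/7 - 5*√3)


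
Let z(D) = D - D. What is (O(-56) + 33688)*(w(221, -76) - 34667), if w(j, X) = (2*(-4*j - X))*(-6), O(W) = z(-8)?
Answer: -841223048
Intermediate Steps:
z(D) = 0
O(W) = 0
w(j, X) = 12*X + 48*j (w(j, X) = (2*(-X - 4*j))*(-6) = (-8*j - 2*X)*(-6) = 12*X + 48*j)
(O(-56) + 33688)*(w(221, -76) - 34667) = (0 + 33688)*((12*(-76) + 48*221) - 34667) = 33688*((-912 + 10608) - 34667) = 33688*(9696 - 34667) = 33688*(-24971) = -841223048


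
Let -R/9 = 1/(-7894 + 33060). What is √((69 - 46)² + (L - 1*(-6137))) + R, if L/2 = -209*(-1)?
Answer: -9/25166 + 2*√1771 ≈ 84.166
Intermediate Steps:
L = 418 (L = 2*(-209*(-1)) = 2*209 = 418)
R = -9/25166 (R = -9/(-7894 + 33060) = -9/25166 ≈ -0.00035763)
√((69 - 46)² + (L - 1*(-6137))) + R = √((69 - 46)² + (418 - 1*(-6137))) - 9/25166 = √(23² + (418 + 6137)) - 9/25166 = √(529 + 6555) - 9/25166 = √7084 - 9/25166 = 2*√1771 - 9/25166 = -9/25166 + 2*√1771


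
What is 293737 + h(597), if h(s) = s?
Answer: 294334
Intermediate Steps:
293737 + h(597) = 293737 + 597 = 294334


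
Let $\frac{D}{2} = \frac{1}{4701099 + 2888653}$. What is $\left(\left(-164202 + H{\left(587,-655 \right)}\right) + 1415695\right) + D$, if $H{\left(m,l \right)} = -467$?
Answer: $\frac{4747488542777}{3794876} \approx 1.251 \cdot 10^{6}$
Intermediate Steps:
$D = \frac{1}{3794876}$ ($D = \frac{2}{4701099 + 2888653} = \frac{2}{7589752} = 2 \cdot \frac{1}{7589752} = \frac{1}{3794876} \approx 2.6351 \cdot 10^{-7}$)
$\left(\left(-164202 + H{\left(587,-655 \right)}\right) + 1415695\right) + D = \left(\left(-164202 - 467\right) + 1415695\right) + \frac{1}{3794876} = \left(-164669 + 1415695\right) + \frac{1}{3794876} = 1251026 + \frac{1}{3794876} = \frac{4747488542777}{3794876}$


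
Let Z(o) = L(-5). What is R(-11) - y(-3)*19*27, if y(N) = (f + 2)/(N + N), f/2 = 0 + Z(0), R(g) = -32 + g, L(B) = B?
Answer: -727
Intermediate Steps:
Z(o) = -5
f = -10 (f = 2*(0 - 5) = 2*(-5) = -10)
y(N) = -4/N (y(N) = (-10 + 2)/(N + N) = -8*1/(2*N) = -4/N)
R(-11) - y(-3)*19*27 = (-32 - 11) - -4/(-3)*19*27 = -43 - -4*(-1/3)*19*27 = -43 - (4/3)*19*27 = -43 - 76*27/3 = -43 - 1*684 = -43 - 684 = -727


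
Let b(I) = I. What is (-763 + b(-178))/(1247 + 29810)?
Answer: -941/31057 ≈ -0.030299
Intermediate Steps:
(-763 + b(-178))/(1247 + 29810) = (-763 - 178)/(1247 + 29810) = -941/31057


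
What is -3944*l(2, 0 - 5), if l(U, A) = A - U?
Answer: 27608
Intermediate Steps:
-3944*l(2, 0 - 5) = -3944*((0 - 5) - 1*2) = -3944*(-5 - 2) = -3944*(-7) = 27608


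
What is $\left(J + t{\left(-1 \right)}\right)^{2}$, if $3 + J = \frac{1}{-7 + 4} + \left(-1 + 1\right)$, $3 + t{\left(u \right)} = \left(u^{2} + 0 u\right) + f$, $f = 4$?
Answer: $\frac{16}{9} \approx 1.7778$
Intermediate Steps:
$t{\left(u \right)} = 1 + u^{2}$ ($t{\left(u \right)} = -3 + \left(\left(u^{2} + 0 u\right) + 4\right) = -3 + \left(\left(u^{2} + 0\right) + 4\right) = -3 + \left(u^{2} + 4\right) = -3 + \left(4 + u^{2}\right) = 1 + u^{2}$)
$J = - \frac{10}{3}$ ($J = -3 + \left(\frac{1}{-7 + 4} + \left(-1 + 1\right)\right) = -3 + \left(\frac{1}{-3} + 0\right) = -3 + \left(- \frac{1}{3} + 0\right) = -3 - \frac{1}{3} = - \frac{10}{3} \approx -3.3333$)
$\left(J + t{\left(-1 \right)}\right)^{2} = \left(- \frac{10}{3} + \left(1 + \left(-1\right)^{2}\right)\right)^{2} = \left(- \frac{10}{3} + \left(1 + 1\right)\right)^{2} = \left(- \frac{10}{3} + 2\right)^{2} = \left(- \frac{4}{3}\right)^{2} = \frac{16}{9}$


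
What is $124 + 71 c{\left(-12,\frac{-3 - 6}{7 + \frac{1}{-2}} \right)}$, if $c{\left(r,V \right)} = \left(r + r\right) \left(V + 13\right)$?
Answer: $- \frac{255692}{13} \approx -19669.0$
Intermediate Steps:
$c{\left(r,V \right)} = 2 r \left(13 + V\right)$
$124 + 71 c{\left(-12,\frac{-3 - 6}{7 + \frac{1}{-2}} \right)} = 124 + 71 \cdot 2 \left(-12\right) \left(13 + \frac{-3 - 6}{7 + \frac{1}{-2}}\right) = 124 + 71 \cdot 2 \left(-12\right) \left(13 - \frac{9}{7 - \frac{1}{2}}\right) = 124 + 71 \cdot 2 \left(-12\right) \left(13 - \frac{9}{\frac{13}{2}}\right) = 124 + 71 \cdot 2 \left(-12\right) \left(13 - \frac{18}{13}\right) = 124 + 71 \cdot 2 \left(-12\right) \frac{151}{13} = 124 + 71 \left(- \frac{3624}{13}\right) = 124 - \frac{257304}{13} = - \frac{255692}{13}$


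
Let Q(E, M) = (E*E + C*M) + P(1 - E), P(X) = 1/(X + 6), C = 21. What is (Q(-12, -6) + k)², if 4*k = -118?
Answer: 189225/1444 ≈ 131.04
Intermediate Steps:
k = -59/2 (k = (¼)*(-118) = -59/2 ≈ -29.500)
P(X) = 1/(6 + X)
Q(E, M) = E² + 1/(7 - E) + 21*M (Q(E, M) = (E*E + 21*M) + 1/(6 + (1 - E)) = (E² + 21*M) + 1/(7 - E) = E² + 1/(7 - E) + 21*M)
(Q(-12, -6) + k)² = ((-1 + (-7 - 12)*((-12)² + 21*(-6)))/(-7 - 12) - 59/2)² = ((-1 - 19*(144 - 126))/(-19) - 59/2)² = (-(-1 - 19*18)/19 - 59/2)² = (-(-1 - 342)/19 - 59/2)² = (-1/19*(-343) - 59/2)² = (343/19 - 59/2)² = (-435/38)² = 189225/1444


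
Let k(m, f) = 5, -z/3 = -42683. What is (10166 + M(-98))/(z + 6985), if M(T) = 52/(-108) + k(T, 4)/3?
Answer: 137257/1822959 ≈ 0.075294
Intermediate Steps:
z = 128049 (z = -3*(-42683) = 128049)
M(T) = 32/27 (M(T) = 52/(-108) + 5/3 = 52*(-1/108) + 5*(⅓) = -13/27 + 5/3 = 32/27)
(10166 + M(-98))/(z + 6985) = (10166 + 32/27)/(128049 + 6985) = (274514/27)/135034 = (274514/27)*(1/135034) = 137257/1822959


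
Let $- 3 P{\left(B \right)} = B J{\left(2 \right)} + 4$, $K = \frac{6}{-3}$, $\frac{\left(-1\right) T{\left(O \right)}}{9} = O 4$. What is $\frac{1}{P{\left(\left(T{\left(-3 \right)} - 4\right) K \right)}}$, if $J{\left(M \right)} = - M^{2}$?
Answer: $- \frac{3}{836} \approx -0.0035885$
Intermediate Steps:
$T{\left(O \right)} = - 36 O$ ($T{\left(O \right)} = - 9 O 4 = - 9 \cdot 4 O = - 36 O$)
$K = -2$ ($K = 6 \left(- \frac{1}{3}\right) = -2$)
$P{\left(B \right)} = - \frac{4}{3} + \frac{4 B}{3}$ ($P{\left(B \right)} = - \frac{B \left(- 2^{2}\right) + 4}{3} = - \frac{B \left(\left(-1\right) 4\right) + 4}{3} = - \frac{B \left(-4\right) + 4}{3} = - \frac{- 4 B + 4}{3} = - \frac{4 - 4 B}{3} = - \frac{4}{3} + \frac{4 B}{3}$)
$\frac{1}{P{\left(\left(T{\left(-3 \right)} - 4\right) K \right)}} = \frac{1}{- \frac{4}{3} + \frac{4 \left(\left(-36\right) \left(-3\right) - 4\right) \left(-2\right)}{3}} = \frac{1}{- \frac{4}{3} + \frac{4 \left(108 - 4\right) \left(-2\right)}{3}} = \frac{1}{- \frac{4}{3} + \frac{4 \cdot 104 \left(-2\right)}{3}} = \frac{1}{- \frac{4}{3} + \frac{4}{3} \left(-208\right)} = \frac{1}{- \frac{4}{3} - \frac{832}{3}} = \frac{1}{- \frac{836}{3}} = - \frac{3}{836}$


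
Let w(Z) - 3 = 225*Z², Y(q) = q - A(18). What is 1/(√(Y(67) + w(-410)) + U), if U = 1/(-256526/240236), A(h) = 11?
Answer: 810878686/32749153980452713 + 16451397169*√37822559/622233925628601547 ≈ 0.00016263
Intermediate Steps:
Y(q) = -11 + q (Y(q) = q - 1*11 = q - 11 = -11 + q)
U = -120118/128263 (U = 1/(-256526*1/240236) = 1/(-128263/120118) = -120118/128263 ≈ -0.93650)
w(Z) = 3 + 225*Z²
1/(√(Y(67) + w(-410)) + U) = 1/(√((-11 + 67) + (3 + 225*(-410)²)) - 120118/128263) = 1/(√(56 + (3 + 225*168100)) - 120118/128263) = 1/(√(56 + (3 + 37822500)) - 120118/128263) = 1/(√(56 + 37822503) - 120118/128263) = 1/(√37822559 - 120118/128263) = 1/(-120118/128263 + √37822559)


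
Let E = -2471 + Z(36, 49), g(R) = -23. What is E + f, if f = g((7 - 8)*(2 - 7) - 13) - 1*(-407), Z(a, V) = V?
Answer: -2038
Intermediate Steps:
E = -2422 (E = -2471 + 49 = -2422)
f = 384 (f = -23 - 1*(-407) = -23 + 407 = 384)
E + f = -2422 + 384 = -2038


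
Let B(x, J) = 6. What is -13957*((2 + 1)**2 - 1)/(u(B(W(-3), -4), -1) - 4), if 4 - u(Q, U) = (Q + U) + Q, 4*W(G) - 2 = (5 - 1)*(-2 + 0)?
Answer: 111656/11 ≈ 10151.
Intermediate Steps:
W(G) = -3/2 (W(G) = 1/2 + ((5 - 1)*(-2 + 0))/4 = 1/2 + (4*(-2))/4 = 1/2 + (1/4)*(-8) = 1/2 - 2 = -3/2)
u(Q, U) = 4 - U - 2*Q (u(Q, U) = 4 - ((Q + U) + Q) = 4 - (U + 2*Q) = 4 + (-U - 2*Q) = 4 - U - 2*Q)
-13957*((2 + 1)**2 - 1)/(u(B(W(-3), -4), -1) - 4) = -13957*((2 + 1)**2 - 1)/((4 - 1*(-1) - 2*6) - 4) = -13957*(3**2 - 1)/((4 + 1 - 12) - 4) = -13957*(9 - 1)/(-7 - 4) = -111656/(-11) = -111656*(-1)/11 = -13957*(-8/11) = 111656/11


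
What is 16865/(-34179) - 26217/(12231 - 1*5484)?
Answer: -336619666/76868571 ≈ -4.3792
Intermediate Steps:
16865/(-34179) - 26217/(12231 - 1*5484) = 16865*(-1/34179) - 26217/(12231 - 5484) = -16865/34179 - 26217/6747 = -16865/34179 - 26217*1/6747 = -16865/34179 - 8739/2249 = -336619666/76868571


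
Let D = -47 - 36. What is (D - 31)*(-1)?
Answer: 114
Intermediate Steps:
D = -83
(D - 31)*(-1) = (-83 - 31)*(-1) = -114*(-1) = 114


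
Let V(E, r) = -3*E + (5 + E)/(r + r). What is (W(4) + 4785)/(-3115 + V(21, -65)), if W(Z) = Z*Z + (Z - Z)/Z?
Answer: -24005/15891 ≈ -1.5106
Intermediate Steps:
V(E, r) = -3*E + (5 + E)/(2*r) (V(E, r) = -3*E + (5 + E)/((2*r)) = -3*E + (5 + E)*(1/(2*r)) = -3*E + (5 + E)/(2*r))
W(Z) = Z² (W(Z) = Z² + 0/Z = Z² + 0 = Z²)
(W(4) + 4785)/(-3115 + V(21, -65)) = (4² + 4785)/(-3115 + (½)*(5 + 21 - 6*21*(-65))/(-65)) = (16 + 4785)/(-3115 + (½)*(-1/65)*(5 + 21 + 8190)) = 4801/(-3115 + (½)*(-1/65)*8216) = 4801/(-3115 - 316/5) = 4801/(-15891/5) = 4801*(-5/15891) = -24005/15891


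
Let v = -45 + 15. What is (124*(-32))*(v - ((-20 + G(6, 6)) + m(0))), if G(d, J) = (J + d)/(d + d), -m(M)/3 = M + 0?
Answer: 43648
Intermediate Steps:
v = -30
m(M) = -3*M (m(M) = -3*(M + 0) = -3*M)
G(d, J) = (J + d)/(2*d) (G(d, J) = (J + d)/((2*d)) = (J + d)*(1/(2*d)) = (J + d)/(2*d))
(124*(-32))*(v - ((-20 + G(6, 6)) + m(0))) = (124*(-32))*(-30 - ((-20 + (1/2)*(6 + 6)/6) - 3*0)) = -3968*(-30 - ((-20 + (1/2)*(1/6)*12) + 0)) = -3968*(-30 - ((-20 + 1) + 0)) = -3968*(-30 - (-19 + 0)) = -3968*(-30 - 1*(-19)) = -3968*(-30 + 19) = -3968*(-11) = 43648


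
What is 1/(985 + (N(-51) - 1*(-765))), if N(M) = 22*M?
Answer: 1/628 ≈ 0.0015924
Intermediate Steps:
1/(985 + (N(-51) - 1*(-765))) = 1/(985 + (22*(-51) - 1*(-765))) = 1/(985 + (-1122 + 765)) = 1/(985 - 357) = 1/628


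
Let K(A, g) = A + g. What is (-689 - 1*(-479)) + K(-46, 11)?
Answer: -245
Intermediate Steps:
(-689 - 1*(-479)) + K(-46, 11) = (-689 - 1*(-479)) + (-46 + 11) = (-689 + 479) - 35 = -210 - 35 = -245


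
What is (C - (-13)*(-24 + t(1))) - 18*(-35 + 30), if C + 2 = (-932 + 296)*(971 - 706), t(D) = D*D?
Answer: -168751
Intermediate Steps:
t(D) = D²
C = -168542 (C = -2 + (-932 + 296)*(971 - 706) = -2 - 636*265 = -2 - 168540 = -168542)
(C - (-13)*(-24 + t(1))) - 18*(-35 + 30) = (-168542 - (-13)*(-24 + 1²)) - 18*(-35 + 30) = (-168542 - (-13)*(-24 + 1)) - 18*(-5) = (-168542 - (-13)*(-23)) - 1*(-90) = (-168542 - 1*299) + 90 = (-168542 - 299) + 90 = -168841 + 90 = -168751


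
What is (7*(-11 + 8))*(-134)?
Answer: 2814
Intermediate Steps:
(7*(-11 + 8))*(-134) = (7*(-3))*(-134) = -21*(-134) = 2814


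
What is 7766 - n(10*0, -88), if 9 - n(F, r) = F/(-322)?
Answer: 7757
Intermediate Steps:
n(F, r) = 9 + F/322 (n(F, r) = 9 - F/(-322) = 9 - F*(-1)/322 = 9 - (-1)*F/322 = 9 + F/322)
7766 - n(10*0, -88) = 7766 - (9 + (10*0)/322) = 7766 - (9 + (1/322)*0) = 7766 - (9 + 0) = 7766 - 1*9 = 7766 - 9 = 7757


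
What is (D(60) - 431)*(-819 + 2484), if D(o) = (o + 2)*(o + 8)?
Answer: 6302025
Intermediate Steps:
D(o) = (2 + o)*(8 + o)
(D(60) - 431)*(-819 + 2484) = ((16 + 60**2 + 10*60) - 431)*(-819 + 2484) = ((16 + 3600 + 600) - 431)*1665 = (4216 - 431)*1665 = 3785*1665 = 6302025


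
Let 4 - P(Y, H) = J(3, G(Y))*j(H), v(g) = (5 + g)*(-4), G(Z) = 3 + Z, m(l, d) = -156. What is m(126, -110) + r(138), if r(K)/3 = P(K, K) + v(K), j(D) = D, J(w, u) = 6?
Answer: -4344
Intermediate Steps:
v(g) = -20 - 4*g
P(Y, H) = 4 - 6*H
r(K) = -48 - 30*K (r(K) = 3*((4 - 6*K) + (-20 - 4*K)) = 3*(-16 - 10*K) = -48 - 30*K)
m(126, -110) + r(138) = -156 + (-48 - 30*138) = -156 + (-48 - 4140) = -156 - 4188 = -4344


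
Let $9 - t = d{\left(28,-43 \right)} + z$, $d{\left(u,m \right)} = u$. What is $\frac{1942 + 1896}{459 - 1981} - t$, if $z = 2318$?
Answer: $\frac{1776538}{761} \approx 2334.5$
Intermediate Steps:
$t = -2337$ ($t = 9 - \left(28 + 2318\right) = 9 - 2346 = -2337$)
$\frac{1942 + 1896}{459 - 1981} - t = \frac{1942 + 1896}{459 - 1981} - -2337 = \frac{3838}{-1522} + 2337 = 3838 \left(- \frac{1}{1522}\right) + 2337 = - \frac{1919}{761} + 2337 = \frac{1776538}{761}$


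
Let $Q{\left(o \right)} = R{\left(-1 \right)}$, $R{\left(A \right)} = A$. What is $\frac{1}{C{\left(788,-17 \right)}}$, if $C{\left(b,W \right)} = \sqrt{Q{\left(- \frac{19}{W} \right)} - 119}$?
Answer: $- \frac{i \sqrt{30}}{60} \approx - 0.091287 i$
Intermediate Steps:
$Q{\left(o \right)} = -1$
$C{\left(b,W \right)} = 2 i \sqrt{30}$ ($C{\left(b,W \right)} = \sqrt{-1 - 119} = \sqrt{-120} = 2 i \sqrt{30}$)
$\frac{1}{C{\left(788,-17 \right)}} = \frac{1}{2 i \sqrt{30}} = - \frac{i \sqrt{30}}{60}$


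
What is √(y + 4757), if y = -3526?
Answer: √1231 ≈ 35.086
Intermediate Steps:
√(y + 4757) = √(-3526 + 4757) = √1231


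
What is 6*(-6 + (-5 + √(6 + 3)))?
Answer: -48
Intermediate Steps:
6*(-6 + (-5 + √(6 + 3))) = 6*(-6 + (-5 + √9)) = 6*(-6 + (-5 + 3)) = 6*(-6 - 2) = 6*(-8) = -48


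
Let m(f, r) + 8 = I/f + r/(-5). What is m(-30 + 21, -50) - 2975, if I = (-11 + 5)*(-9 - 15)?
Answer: -2989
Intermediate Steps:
I = 144 (I = -6*(-24) = 144)
m(f, r) = -8 + 144/f - r/5 (m(f, r) = -8 + (144/f + r/(-5)) = -8 + (144/f + r*(-⅕)) = -8 + (144/f - r/5) = -8 + 144/f - r/5)
m(-30 + 21, -50) - 2975 = (-8 + 144/(-30 + 21) - ⅕*(-50)) - 2975 = (-8 + 144/(-9) + 10) - 2975 = (-8 + 144*(-⅑) + 10) - 2975 = (-8 - 16 + 10) - 2975 = -14 - 2975 = -2989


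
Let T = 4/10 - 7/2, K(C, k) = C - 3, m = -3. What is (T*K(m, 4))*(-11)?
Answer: -1023/5 ≈ -204.60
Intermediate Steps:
K(C, k) = -3 + C
T = -31/10 (T = 4*(⅒) - 7*½ = ⅖ - 7/2 = -31/10 ≈ -3.1000)
(T*K(m, 4))*(-11) = -31*(-3 - 3)/10*(-11) = -31/10*(-6)*(-11) = (93/5)*(-11) = -1023/5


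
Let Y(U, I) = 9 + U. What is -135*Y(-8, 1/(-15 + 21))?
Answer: -135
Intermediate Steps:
-135*Y(-8, 1/(-15 + 21)) = -135*(9 - 8) = -135*1 = -135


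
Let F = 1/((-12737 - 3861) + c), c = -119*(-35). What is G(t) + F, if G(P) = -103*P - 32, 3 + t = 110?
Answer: -137421950/12433 ≈ -11053.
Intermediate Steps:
t = 107 (t = -3 + 110 = 107)
G(P) = -32 - 103*P
c = 4165
F = -1/12433 (F = 1/((-12737 - 3861) + 4165) = 1/(-16598 + 4165) = 1/(-12433) = -1/12433 ≈ -8.0431e-5)
G(t) + F = (-32 - 103*107) - 1/12433 = (-32 - 11021) - 1/12433 = -11053 - 1/12433 = -137421950/12433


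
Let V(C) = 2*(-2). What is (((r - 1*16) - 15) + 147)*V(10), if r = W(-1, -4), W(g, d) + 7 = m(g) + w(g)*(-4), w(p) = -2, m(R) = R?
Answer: -464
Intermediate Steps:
V(C) = -4
W(g, d) = 1 + g (W(g, d) = -7 + (g - 2*(-4)) = -7 + (g + 8) = -7 + (8 + g) = 1 + g)
r = 0 (r = 1 - 1 = 0)
(((r - 1*16) - 15) + 147)*V(10) = (((0 - 1*16) - 15) + 147)*(-4) = (((0 - 16) - 15) + 147)*(-4) = ((-16 - 15) + 147)*(-4) = (-31 + 147)*(-4) = 116*(-4) = -464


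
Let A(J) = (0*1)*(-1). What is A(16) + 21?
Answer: 21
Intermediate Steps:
A(J) = 0 (A(J) = 0*(-1) = 0)
A(16) + 21 = 0 + 21 = 21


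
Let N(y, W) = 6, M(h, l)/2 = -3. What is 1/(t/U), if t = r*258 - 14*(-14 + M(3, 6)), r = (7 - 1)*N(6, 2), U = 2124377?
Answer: 2124377/9568 ≈ 222.03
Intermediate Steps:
M(h, l) = -6 (M(h, l) = 2*(-3) = -6)
r = 36 (r = (7 - 1)*6 = 6*6 = 36)
t = 9568 (t = 36*258 - 14*(-14 - 6) = 9288 - 14*(-20) = 9288 + 280 = 9568)
1/(t/U) = 1/(9568/2124377) = 2124377/9568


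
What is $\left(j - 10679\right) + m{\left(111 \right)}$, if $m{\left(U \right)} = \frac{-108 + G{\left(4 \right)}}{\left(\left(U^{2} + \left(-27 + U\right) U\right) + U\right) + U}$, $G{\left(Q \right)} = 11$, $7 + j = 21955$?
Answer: $\frac{246419126}{21867} \approx 11269.0$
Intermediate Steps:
$j = 21948$ ($j = -7 + 21955 = 21948$)
$m{\left(U \right)} = - \frac{97}{U^{2} + 2 U + U \left(-27 + U\right)}$ ($m{\left(U \right)} = \frac{-108 + 11}{\left(\left(U^{2} + \left(-27 + U\right) U\right) + U\right) + U} = - \frac{97}{\left(\left(U^{2} + U \left(-27 + U\right)\right) + U\right) + U} = - \frac{97}{\left(U + U^{2} + U \left(-27 + U\right)\right) + U} = - \frac{97}{U^{2} + 2 U + U \left(-27 + U\right)}$)
$\left(j - 10679\right) + m{\left(111 \right)} = \left(21948 - 10679\right) - \frac{97}{111 \left(-25 + 2 \cdot 111\right)} = \left(21948 - 10679\right) - \frac{97}{111 \left(-25 + 222\right)} = 11269 - \frac{97}{111 \cdot 197} = 11269 - \frac{97}{111} \cdot \frac{1}{197} = 11269 - \frac{97}{21867} = \frac{246419126}{21867}$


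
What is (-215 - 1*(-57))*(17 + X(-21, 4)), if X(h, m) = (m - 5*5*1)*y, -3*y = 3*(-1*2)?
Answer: 3950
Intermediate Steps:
y = 2 (y = -(-1)*2 = -(-2) = -⅓*(-6) = 2)
X(h, m) = -50 + 2*m (X(h, m) = (m - 5*5*1)*2 = (m - 25*1)*2 = (m - 25)*2 = (-25 + m)*2 = -50 + 2*m)
(-215 - 1*(-57))*(17 + X(-21, 4)) = (-215 - 1*(-57))*(17 + (-50 + 2*4)) = (-215 + 57)*(17 + (-50 + 8)) = -158*(17 - 42) = -158*(-25) = 3950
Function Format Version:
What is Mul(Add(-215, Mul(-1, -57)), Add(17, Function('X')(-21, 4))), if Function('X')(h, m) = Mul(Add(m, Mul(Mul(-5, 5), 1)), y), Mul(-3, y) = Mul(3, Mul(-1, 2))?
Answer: 3950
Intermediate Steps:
y = 2 (y = Mul(Rational(-1, 3), Mul(3, Mul(-1, 2))) = Mul(Rational(-1, 3), Mul(3, -2)) = Mul(Rational(-1, 3), -6) = 2)
Function('X')(h, m) = Add(-50, Mul(2, m)) (Function('X')(h, m) = Mul(Add(m, Mul(Mul(-5, 5), 1)), 2) = Mul(Add(m, Mul(-25, 1)), 2) = Mul(Add(m, -25), 2) = Mul(Add(-25, m), 2) = Add(-50, Mul(2, m)))
Mul(Add(-215, Mul(-1, -57)), Add(17, Function('X')(-21, 4))) = Mul(Add(-215, Mul(-1, -57)), Add(17, Add(-50, Mul(2, 4)))) = Mul(Add(-215, 57), Add(17, Add(-50, 8))) = Mul(-158, Add(17, -42)) = Mul(-158, -25) = 3950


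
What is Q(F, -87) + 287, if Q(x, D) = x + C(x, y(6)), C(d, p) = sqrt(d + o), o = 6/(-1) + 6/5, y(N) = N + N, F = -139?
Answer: 148 + I*sqrt(3595)/5 ≈ 148.0 + 11.992*I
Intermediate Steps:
y(N) = 2*N
o = -24/5 (o = 6*(-1) + 6*(1/5) = -6 + 6/5 = -24/5 ≈ -4.8000)
C(d, p) = sqrt(-24/5 + d) (C(d, p) = sqrt(d - 24/5) = sqrt(-24/5 + d))
Q(x, D) = x + sqrt(-120 + 25*x)/5
Q(F, -87) + 287 = (-139 + sqrt(-120 + 25*(-139))/5) + 287 = (-139 + sqrt(-120 - 3475)/5) + 287 = (-139 + sqrt(-3595)/5) + 287 = (-139 + (I*sqrt(3595))/5) + 287 = (-139 + I*sqrt(3595)/5) + 287 = 148 + I*sqrt(3595)/5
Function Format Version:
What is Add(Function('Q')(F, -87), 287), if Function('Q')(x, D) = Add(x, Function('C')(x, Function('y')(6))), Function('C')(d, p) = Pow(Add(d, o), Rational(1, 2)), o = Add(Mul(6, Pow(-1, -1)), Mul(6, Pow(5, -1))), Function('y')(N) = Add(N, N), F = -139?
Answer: Add(148, Mul(Rational(1, 5), I, Pow(3595, Rational(1, 2)))) ≈ Add(148.00, Mul(11.992, I))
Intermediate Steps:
Function('y')(N) = Mul(2, N)
o = Rational(-24, 5) (o = Add(Mul(6, -1), Mul(6, Rational(1, 5))) = Add(-6, Rational(6, 5)) = Rational(-24, 5) ≈ -4.8000)
Function('C')(d, p) = Pow(Add(Rational(-24, 5), d), Rational(1, 2)) (Function('C')(d, p) = Pow(Add(d, Rational(-24, 5)), Rational(1, 2)) = Pow(Add(Rational(-24, 5), d), Rational(1, 2)))
Function('Q')(x, D) = Add(x, Mul(Rational(1, 5), Pow(Add(-120, Mul(25, x)), Rational(1, 2))))
Add(Function('Q')(F, -87), 287) = Add(Add(-139, Mul(Rational(1, 5), Pow(Add(-120, Mul(25, -139)), Rational(1, 2)))), 287) = Add(Add(-139, Mul(Rational(1, 5), Pow(Add(-120, -3475), Rational(1, 2)))), 287) = Add(Add(-139, Mul(Rational(1, 5), Pow(-3595, Rational(1, 2)))), 287) = Add(Add(-139, Mul(Rational(1, 5), Mul(I, Pow(3595, Rational(1, 2))))), 287) = Add(Add(-139, Mul(Rational(1, 5), I, Pow(3595, Rational(1, 2)))), 287) = Add(148, Mul(Rational(1, 5), I, Pow(3595, Rational(1, 2))))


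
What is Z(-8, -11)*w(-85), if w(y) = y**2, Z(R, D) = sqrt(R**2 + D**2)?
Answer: 7225*sqrt(185) ≈ 98271.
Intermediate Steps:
Z(R, D) = sqrt(D**2 + R**2)
Z(-8, -11)*w(-85) = sqrt((-11)**2 + (-8)**2)*(-85)**2 = sqrt(121 + 64)*7225 = sqrt(185)*7225 = 7225*sqrt(185)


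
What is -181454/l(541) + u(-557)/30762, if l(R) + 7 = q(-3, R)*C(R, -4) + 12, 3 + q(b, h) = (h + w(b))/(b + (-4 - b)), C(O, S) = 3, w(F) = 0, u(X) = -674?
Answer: 11163223553/25209459 ≈ 442.82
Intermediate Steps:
q(b, h) = -3 - h/4 (q(b, h) = -3 + (h + 0)/(b + (-4 - b)) = -3 + h/(-4) = -3 + h*(-1/4) = -3 - h/4)
l(R) = -4 - 3*R/4 (l(R) = -7 + ((-3 - R/4)*3 + 12) = -7 + ((-9 - 3*R/4) + 12) = -7 + (3 - 3*R/4) = -4 - 3*R/4)
-181454/l(541) + u(-557)/30762 = -181454/(-4 - 3/4*541) - 674/30762 = -181454/(-4 - 1623/4) - 674*1/30762 = -181454/(-1639/4) - 337/15381 = -181454*(-4/1639) - 337/15381 = 725816/1639 - 337/15381 = 11163223553/25209459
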